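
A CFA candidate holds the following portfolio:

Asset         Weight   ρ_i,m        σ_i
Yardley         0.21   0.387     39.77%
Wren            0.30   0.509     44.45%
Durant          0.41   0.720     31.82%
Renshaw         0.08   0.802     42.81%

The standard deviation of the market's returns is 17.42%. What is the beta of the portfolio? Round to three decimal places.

β_Yardley = 0.387 × 39.77% / 17.42% = 0.8835
β_Wren = 0.509 × 44.45% / 17.42% = 1.2988
β_Durant = 0.720 × 31.82% / 17.42% = 1.3152
β_Renshaw = 0.802 × 42.81% / 17.42% = 1.9709
β_P = Σ w_i β_i = 0.21×0.8835 + 0.30×1.2988 + 0.41×1.3152 + 0.08×1.9709 = 1.2721

1.272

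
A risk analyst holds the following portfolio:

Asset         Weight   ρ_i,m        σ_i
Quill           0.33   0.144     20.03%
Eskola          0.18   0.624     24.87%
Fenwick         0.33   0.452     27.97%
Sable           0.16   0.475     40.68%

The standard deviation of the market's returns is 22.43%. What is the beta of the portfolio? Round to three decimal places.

β_Quill = 0.144 × 20.03% / 22.43% = 0.1286
β_Eskola = 0.624 × 24.87% / 22.43% = 0.6919
β_Fenwick = 0.452 × 27.97% / 22.43% = 0.5636
β_Sable = 0.475 × 40.68% / 22.43% = 0.8615
β_P = Σ w_i β_i = 0.33×0.1286 + 0.18×0.6919 + 0.33×0.5636 + 0.16×0.8615 = 0.4908

0.491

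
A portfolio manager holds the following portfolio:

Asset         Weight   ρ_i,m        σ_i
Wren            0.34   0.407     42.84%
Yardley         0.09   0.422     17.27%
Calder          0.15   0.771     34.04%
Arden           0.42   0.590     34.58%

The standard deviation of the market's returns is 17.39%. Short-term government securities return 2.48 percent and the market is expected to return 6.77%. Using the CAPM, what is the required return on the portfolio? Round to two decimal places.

β_Wren = 0.407 × 42.84% / 17.39% = 1.0026
β_Yardley = 0.422 × 17.27% / 17.39% = 0.4191
β_Calder = 0.771 × 34.04% / 17.39% = 1.5092
β_Arden = 0.590 × 34.58% / 17.39% = 1.1732
β_P = Σ w_i β_i = 0.34×1.0026 + 0.09×0.4191 + 0.15×1.5092 + 0.42×1.1732 = 1.0977
MRP = 6.77% − 2.48% = 4.29%
E(R_P) = R_f + β_P × MRP = 2.48% + 1.0977 × 4.29% = 7.19%

7.19%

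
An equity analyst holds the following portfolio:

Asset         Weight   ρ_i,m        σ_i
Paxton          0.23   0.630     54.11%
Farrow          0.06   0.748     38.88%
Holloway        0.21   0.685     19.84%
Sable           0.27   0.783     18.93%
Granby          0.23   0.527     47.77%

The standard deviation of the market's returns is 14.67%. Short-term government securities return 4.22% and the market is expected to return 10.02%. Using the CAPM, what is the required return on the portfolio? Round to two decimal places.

β_Paxton = 0.630 × 54.11% / 14.67% = 2.3237
β_Farrow = 0.748 × 38.88% / 14.67% = 1.9824
β_Holloway = 0.685 × 19.84% / 14.67% = 0.9264
β_Sable = 0.783 × 18.93% / 14.67% = 1.0104
β_Granby = 0.527 × 47.77% / 14.67% = 1.7161
β_P = Σ w_i β_i = 0.23×2.3237 + 0.06×1.9824 + 0.21×0.9264 + 0.27×1.0104 + 0.23×1.7161 = 1.5155
MRP = 10.02% − 4.22% = 5.80%
E(R_P) = R_f + β_P × MRP = 4.22% + 1.5155 × 5.80% = 13.01%

13.01%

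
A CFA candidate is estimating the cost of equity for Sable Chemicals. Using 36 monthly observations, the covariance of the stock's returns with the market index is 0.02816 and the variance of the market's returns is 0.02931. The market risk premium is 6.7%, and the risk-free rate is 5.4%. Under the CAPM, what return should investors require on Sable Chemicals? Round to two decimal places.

11.84%

β = Cov(R_i, R_m) / Var(R_m) = 0.02816 / 0.02931 = 0.9608
E(R) = R_f + β × MRP = 5.4% + 0.9608 × 6.7% = 11.84%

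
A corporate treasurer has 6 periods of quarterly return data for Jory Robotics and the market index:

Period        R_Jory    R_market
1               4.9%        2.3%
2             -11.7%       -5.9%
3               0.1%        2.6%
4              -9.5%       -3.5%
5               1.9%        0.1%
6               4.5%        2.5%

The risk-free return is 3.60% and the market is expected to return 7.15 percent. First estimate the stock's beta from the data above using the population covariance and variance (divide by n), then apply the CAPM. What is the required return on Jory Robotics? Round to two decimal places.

10.29%

Mean R_i = (4.9 − 11.7 + 0.1 − 9.5 + 1.9 + 4.5) / 6 = -1.6333%
Mean R_m = (2.3 − 5.9 + 2.6 − 3.5 + 0.1 + 2.5) / 6 = -0.3167%
Σ(R_i − R̄_i)(R_m − R̄_m) = 122.1467  ⇒  Cov = 122.1467 / 6 = 20.3578
Σ(R_m − R̄_m)² = 64.7683  ⇒  Var(R_m) = 64.7683 / 6 = 10.7947
β = Cov / Var(R_m) = 20.3578 / 10.7947 = 1.8859
MRP = 7.15% − 3.60% = 3.55%
E(R) = R_f + β × MRP = 3.60% + 1.8859 × 3.55% = 10.29%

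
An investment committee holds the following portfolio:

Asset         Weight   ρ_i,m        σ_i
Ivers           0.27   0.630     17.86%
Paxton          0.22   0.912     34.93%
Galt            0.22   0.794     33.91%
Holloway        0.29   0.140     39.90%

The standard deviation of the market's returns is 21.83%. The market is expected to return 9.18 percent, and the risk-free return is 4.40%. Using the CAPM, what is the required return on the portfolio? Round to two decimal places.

β_Ivers = 0.630 × 17.86% / 21.83% = 0.5154
β_Paxton = 0.912 × 34.93% / 21.83% = 1.4593
β_Galt = 0.794 × 33.91% / 21.83% = 1.2334
β_Holloway = 0.140 × 39.90% / 21.83% = 0.2559
β_P = Σ w_i β_i = 0.27×0.5154 + 0.22×1.4593 + 0.22×1.2334 + 0.29×0.2559 = 0.8058
MRP = 9.18% − 4.40% = 4.78%
E(R_P) = R_f + β_P × MRP = 4.40% + 0.8058 × 4.78% = 8.25%

8.25%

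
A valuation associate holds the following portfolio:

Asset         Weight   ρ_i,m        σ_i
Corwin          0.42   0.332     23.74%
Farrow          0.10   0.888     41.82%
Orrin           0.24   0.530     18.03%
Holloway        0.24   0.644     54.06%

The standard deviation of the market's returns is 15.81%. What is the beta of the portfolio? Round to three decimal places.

β_Corwin = 0.332 × 23.74% / 15.81% = 0.4985
β_Farrow = 0.888 × 41.82% / 15.81% = 2.3489
β_Orrin = 0.530 × 18.03% / 15.81% = 0.6044
β_Holloway = 0.644 × 54.06% / 15.81% = 2.2021
β_P = Σ w_i β_i = 0.42×0.4985 + 0.10×2.3489 + 0.24×0.6044 + 0.24×2.2021 = 1.1178

1.118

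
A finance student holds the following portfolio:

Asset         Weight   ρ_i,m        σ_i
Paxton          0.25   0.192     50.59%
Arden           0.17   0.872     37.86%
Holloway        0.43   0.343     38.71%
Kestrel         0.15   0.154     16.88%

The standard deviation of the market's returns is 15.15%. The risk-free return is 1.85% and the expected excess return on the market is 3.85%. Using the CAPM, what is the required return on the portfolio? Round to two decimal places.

β_Paxton = 0.192 × 50.59% / 15.15% = 0.6411
β_Arden = 0.872 × 37.86% / 15.15% = 2.1791
β_Holloway = 0.343 × 38.71% / 15.15% = 0.8764
β_Kestrel = 0.154 × 16.88% / 15.15% = 0.1716
β_P = Σ w_i β_i = 0.25×0.6411 + 0.17×2.1791 + 0.43×0.8764 + 0.15×0.1716 = 0.9333
E(R_P) = R_f + β_P × MRP = 1.85% + 0.9333 × 3.85% = 5.44%

5.44%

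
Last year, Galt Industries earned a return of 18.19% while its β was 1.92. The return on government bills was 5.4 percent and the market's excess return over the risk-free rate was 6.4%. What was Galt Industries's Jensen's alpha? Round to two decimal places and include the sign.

CAPM benchmark = R_f + β(R_m − R_f) = 5.4% + 1.92 × 6.4% = 17.6880%
α = actual − benchmark = 18.19% − 17.6880% = +0.50%

+0.50%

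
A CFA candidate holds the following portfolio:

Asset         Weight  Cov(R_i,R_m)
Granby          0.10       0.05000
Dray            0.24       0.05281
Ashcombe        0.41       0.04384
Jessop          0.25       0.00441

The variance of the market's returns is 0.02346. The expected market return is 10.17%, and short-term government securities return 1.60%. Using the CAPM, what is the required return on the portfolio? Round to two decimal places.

β_Granby = 0.05000 / 0.02346 = 2.1313
β_Dray = 0.05281 / 0.02346 = 2.2511
β_Ashcombe = 0.04384 / 0.02346 = 1.8687
β_Jessop = 0.00441 / 0.02346 = 0.1880
β_P = Σ w_i β_i = 0.10×2.1313 + 0.24×2.2511 + 0.41×1.8687 + 0.25×0.1880 = 1.5666
MRP = 10.17% − 1.60% = 8.57%
E(R_P) = R_f + β_P × MRP = 1.60% + 1.5666 × 8.57% = 15.03%

15.03%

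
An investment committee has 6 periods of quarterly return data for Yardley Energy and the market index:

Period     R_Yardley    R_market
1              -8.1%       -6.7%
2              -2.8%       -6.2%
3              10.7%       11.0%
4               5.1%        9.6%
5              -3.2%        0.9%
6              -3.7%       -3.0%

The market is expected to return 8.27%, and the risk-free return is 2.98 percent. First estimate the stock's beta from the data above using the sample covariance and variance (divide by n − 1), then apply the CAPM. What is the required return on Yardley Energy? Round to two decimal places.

7.34%

Mean R_i = (-8.1 − 2.8 + 10.7 + 5.1 − 3.2 − 3.7) / 6 = -0.3333%
Mean R_m = (-6.7 − 6.2 + 11.0 + 9.6 + 0.9 − 3.0) / 6 = 0.9333%
Σ(R_i − R̄_i)(R_m − R̄_m) = 248.3767  ⇒  Cov = 248.3767 / 5 = 49.6753
Σ(R_m − R̄_m)² = 301.0733  ⇒  Var(R_m) = 301.0733 / 5 = 60.2147
β = Cov / Var(R_m) = 49.6753 / 60.2147 = 0.8250
MRP = 8.27% − 2.98% = 5.29%
E(R) = R_f + β × MRP = 2.98% + 0.8250 × 5.29% = 7.34%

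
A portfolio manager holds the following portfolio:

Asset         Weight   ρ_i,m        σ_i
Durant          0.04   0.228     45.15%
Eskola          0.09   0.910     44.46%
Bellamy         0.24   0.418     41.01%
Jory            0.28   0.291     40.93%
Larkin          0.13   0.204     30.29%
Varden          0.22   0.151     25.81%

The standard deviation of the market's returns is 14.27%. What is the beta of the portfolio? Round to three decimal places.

β_Durant = 0.228 × 45.15% / 14.27% = 0.7214
β_Eskola = 0.910 × 44.46% / 14.27% = 2.8352
β_Bellamy = 0.418 × 41.01% / 14.27% = 1.2013
β_Jory = 0.291 × 40.93% / 14.27% = 0.8347
β_Larkin = 0.204 × 30.29% / 14.27% = 0.4330
β_Varden = 0.151 × 25.81% / 14.27% = 0.2731
β_P = Σ w_i β_i = 0.04×0.7214 + 0.09×2.8352 + 0.24×1.2013 + 0.28×0.8347 + 0.13×0.4330 + 0.22×0.2731 = 0.9224

0.922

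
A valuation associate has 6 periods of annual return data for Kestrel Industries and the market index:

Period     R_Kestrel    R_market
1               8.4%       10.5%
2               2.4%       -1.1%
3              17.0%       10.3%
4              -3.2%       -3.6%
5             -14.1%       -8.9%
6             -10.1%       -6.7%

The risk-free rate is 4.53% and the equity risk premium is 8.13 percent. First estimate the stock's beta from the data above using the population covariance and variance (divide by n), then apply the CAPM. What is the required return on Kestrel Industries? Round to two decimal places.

Mean R_i = (8.4 + 2.4 + 17.0 − 3.2 − 14.1 − 10.1) / 6 = 0.0667%
Mean R_m = (10.5 − 1.1 + 10.3 − 3.6 − 8.9 − 6.7) / 6 = 0.0833%
Σ(R_i − R̄_i)(R_m − R̄_m) = 465.3067  ⇒  Cov = 465.3067 / 6 = 77.5511
Σ(R_m − R̄_m)² = 354.5683  ⇒  Var(R_m) = 354.5683 / 6 = 59.0947
β = Cov / Var(R_m) = 77.5511 / 59.0947 = 1.3123
E(R) = R_f + β × MRP = 4.53% + 1.3123 × 8.13% = 15.20%

15.20%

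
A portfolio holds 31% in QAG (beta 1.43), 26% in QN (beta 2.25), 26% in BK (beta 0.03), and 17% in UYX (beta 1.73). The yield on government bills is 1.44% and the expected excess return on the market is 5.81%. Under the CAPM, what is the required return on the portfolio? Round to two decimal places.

β_P = Σ w_i β_i = 0.31×1.43 + 0.26×2.25 + 0.26×0.03 + 0.17×1.73 = 1.3302
E(R_P) = R_f + β_P × MRP = 1.44% + 1.3302 × 5.81% = 9.17%

9.17%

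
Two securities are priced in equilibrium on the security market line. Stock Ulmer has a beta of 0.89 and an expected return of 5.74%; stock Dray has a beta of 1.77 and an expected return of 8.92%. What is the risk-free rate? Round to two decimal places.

2.52%

Both satisfy E(R) = R_f + β·MRP, so the slope of the SML is
MRP = (8.92% − 5.74%) / (1.77 − 0.89) = 3.18% / 0.88 = 3.6136%
R_f = E(R_Ulmer) − β_Ulmer·MRP = 5.74% − 0.89 × 3.6136% = 2.5239%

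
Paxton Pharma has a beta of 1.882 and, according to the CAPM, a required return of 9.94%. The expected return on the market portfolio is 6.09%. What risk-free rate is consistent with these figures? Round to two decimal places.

E(R) = R_f + β(E(R_m) − R_f) = R_f(1 − β) + β·E(R_m)
9.94% = R_f × (1 − 1.882) + 1.882 × 6.09%
9.94% = R_f × -0.882 + 11.46138%
R_f = (9.94% − 11.46138%) / -0.882 = 1.72%

1.72%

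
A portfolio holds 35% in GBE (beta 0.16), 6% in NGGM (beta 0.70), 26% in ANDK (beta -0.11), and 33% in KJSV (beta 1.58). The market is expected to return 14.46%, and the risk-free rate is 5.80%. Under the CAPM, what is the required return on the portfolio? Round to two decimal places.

10.92%

β_P = Σ w_i β_i = 0.35×0.16 + 0.06×0.70 + 0.26×-0.11 + 0.33×1.58 = 0.5908
MRP = 14.46% − 5.80% = 8.66%
E(R_P) = R_f + β_P × MRP = 5.80% + 0.5908 × 8.66% = 10.92%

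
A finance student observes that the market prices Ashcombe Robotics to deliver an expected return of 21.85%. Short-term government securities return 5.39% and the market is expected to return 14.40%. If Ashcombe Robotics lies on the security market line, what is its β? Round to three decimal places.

MRP = 14.40% − 5.39% = 9.01%
β = (E(R) − R_f) / MRP = (21.85% − 5.39%) / 9.01% = 16.46% / 9.01% = 1.827

1.827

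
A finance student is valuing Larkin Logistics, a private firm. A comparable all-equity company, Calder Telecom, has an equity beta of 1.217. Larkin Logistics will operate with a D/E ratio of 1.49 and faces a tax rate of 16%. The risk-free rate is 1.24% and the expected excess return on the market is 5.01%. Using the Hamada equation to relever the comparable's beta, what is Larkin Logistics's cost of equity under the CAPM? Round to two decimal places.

β_L = β_U × [1 + (1 − t)(D/E)] = 1.217 × [1 + (1 − 0.16) × 1.49]
    = 1.217 × [1 + 0.84 × 1.49] = 1.217 × 2.2516 = 2.7402
E(R) = R_f + β_L × MRP = 1.24% + 2.7402 × 5.01% = 14.97%

14.97%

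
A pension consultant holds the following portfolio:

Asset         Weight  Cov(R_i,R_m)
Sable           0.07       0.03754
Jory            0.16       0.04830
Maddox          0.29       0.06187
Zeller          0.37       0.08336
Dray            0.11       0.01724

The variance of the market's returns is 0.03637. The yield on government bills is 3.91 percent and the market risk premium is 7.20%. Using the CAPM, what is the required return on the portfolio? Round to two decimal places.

β_Sable = 0.03754 / 0.03637 = 1.0322
β_Jory = 0.04830 / 0.03637 = 1.3280
β_Maddox = 0.06187 / 0.03637 = 1.7011
β_Zeller = 0.08336 / 0.03637 = 2.2920
β_Dray = 0.01724 / 0.03637 = 0.4740
β_P = Σ w_i β_i = 0.07×1.0322 + 0.16×1.3280 + 0.29×1.7011 + 0.37×2.2920 + 0.11×0.4740 = 1.6782
E(R_P) = R_f + β_P × MRP = 3.91% + 1.6782 × 7.20% = 15.99%

15.99%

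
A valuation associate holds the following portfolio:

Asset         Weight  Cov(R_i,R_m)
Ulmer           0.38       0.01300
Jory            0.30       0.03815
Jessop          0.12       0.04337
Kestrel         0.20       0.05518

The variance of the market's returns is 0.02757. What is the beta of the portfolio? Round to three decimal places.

1.183

β_Ulmer = 0.01300 / 0.02757 = 0.4715
β_Jory = 0.03815 / 0.02757 = 1.3838
β_Jessop = 0.04337 / 0.02757 = 1.5731
β_Kestrel = 0.05518 / 0.02757 = 2.0015
β_P = Σ w_i β_i = 0.38×0.4715 + 0.30×1.3838 + 0.12×1.5731 + 0.20×2.0015 = 1.1834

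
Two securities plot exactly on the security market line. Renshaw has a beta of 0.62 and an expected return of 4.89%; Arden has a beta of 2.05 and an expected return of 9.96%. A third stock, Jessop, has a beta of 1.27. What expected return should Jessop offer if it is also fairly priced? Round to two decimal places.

MRP (SML slope) = (9.96% − 4.89%) / (2.05 − 0.62) = 5.07% / 1.43 = 3.5455%
R_f (intercept) = 4.89% − 0.62 × 3.5455% = 2.6918%
E(R_Jessop) = R_f + β × MRP = 2.6918% + 1.27 × 3.5455% = 7.19%

7.19%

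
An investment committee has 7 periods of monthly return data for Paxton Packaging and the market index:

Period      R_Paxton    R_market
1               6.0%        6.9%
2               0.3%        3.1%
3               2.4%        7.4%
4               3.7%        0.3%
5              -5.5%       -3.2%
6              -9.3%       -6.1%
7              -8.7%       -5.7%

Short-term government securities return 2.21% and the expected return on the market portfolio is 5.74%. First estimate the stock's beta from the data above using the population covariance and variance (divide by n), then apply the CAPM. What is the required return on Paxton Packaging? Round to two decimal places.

5.71%

Mean R_i = (6.0 + 0.3 + 2.4 + 3.7 − 5.5 − 9.3 − 8.7) / 7 = -1.5857%
Mean R_m = (6.9 + 3.1 + 7.4 + 0.3 − 3.2 − 6.1 − 5.7) / 7 = 0.3857%
Σ(R_i − R̄_i)(R_m − R̄_m) = 189.4014  ⇒  Cov = 189.4014 / 7 = 27.0573
Σ(R_m − R̄_m)² = 190.9686  ⇒  Var(R_m) = 190.9686 / 7 = 27.2812
β = Cov / Var(R_m) = 27.0573 / 27.2812 = 0.9918
MRP = 5.74% − 2.21% = 3.53%
E(R) = R_f + β × MRP = 2.21% + 0.9918 × 3.53% = 5.71%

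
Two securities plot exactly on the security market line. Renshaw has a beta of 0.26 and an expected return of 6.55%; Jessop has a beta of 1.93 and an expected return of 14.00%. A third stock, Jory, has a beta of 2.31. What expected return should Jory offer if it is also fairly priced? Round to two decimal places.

MRP (SML slope) = (14.00% − 6.55%) / (1.93 − 0.26) = 7.45% / 1.67 = 4.4611%
R_f (intercept) = 6.55% − 0.26 × 4.4611% = 5.3901%
E(R_Jory) = R_f + β × MRP = 5.3901% + 2.31 × 4.4611% = 15.70%

15.70%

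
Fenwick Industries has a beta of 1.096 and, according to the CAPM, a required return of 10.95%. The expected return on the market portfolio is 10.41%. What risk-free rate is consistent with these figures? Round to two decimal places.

4.79%

E(R) = R_f + β(E(R_m) − R_f) = R_f(1 − β) + β·E(R_m)
10.95% = R_f × (1 − 1.096) + 1.096 × 10.41%
10.95% = R_f × -0.096 + 11.40936%
R_f = (10.95% − 11.40936%) / -0.096 = 4.79%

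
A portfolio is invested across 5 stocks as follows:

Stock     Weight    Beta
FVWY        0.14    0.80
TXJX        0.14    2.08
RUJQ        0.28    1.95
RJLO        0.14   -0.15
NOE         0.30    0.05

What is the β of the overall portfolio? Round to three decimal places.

0.943

β_P = Σ w_i β_i = 0.14×0.80 + 0.14×2.08 + 0.28×1.95 + 0.14×-0.15 + 0.30×0.05 = 0.9432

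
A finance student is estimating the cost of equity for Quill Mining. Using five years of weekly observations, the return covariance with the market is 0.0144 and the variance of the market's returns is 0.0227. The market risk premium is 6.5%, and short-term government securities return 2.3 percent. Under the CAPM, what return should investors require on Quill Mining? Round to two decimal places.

β = Cov(R_i, R_m) / Var(R_m) = 0.0144 / 0.0227 = 0.6344
E(R) = R_f + β × MRP = 2.3% + 0.6344 × 6.5% = 6.42%

6.42%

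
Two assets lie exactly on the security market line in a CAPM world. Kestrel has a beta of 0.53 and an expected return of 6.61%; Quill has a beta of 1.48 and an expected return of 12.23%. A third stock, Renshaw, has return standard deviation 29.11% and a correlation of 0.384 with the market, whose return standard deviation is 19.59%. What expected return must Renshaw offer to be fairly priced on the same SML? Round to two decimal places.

MRP = (12.23% − 6.61%) / (1.48 − 0.53) = 5.9158%
R_f = 6.61% − 0.53 × 5.9158% = 3.4746%
β_Renshaw = ρ·σ_i/σ_m = 0.384 × 29.11 / 19.59 = 0.5706
E(R_Renshaw) = R_f + β × MRP = 3.4746% + 0.5706 × 5.9158% = 6.85%

6.85%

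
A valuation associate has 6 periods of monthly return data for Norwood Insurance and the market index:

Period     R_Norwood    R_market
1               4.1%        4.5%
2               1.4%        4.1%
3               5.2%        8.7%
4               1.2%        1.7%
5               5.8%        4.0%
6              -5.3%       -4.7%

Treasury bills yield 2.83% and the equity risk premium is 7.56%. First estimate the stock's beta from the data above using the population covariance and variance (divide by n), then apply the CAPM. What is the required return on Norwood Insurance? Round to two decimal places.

9.14%

Mean R_i = (4.1 + 1.4 + 5.2 + 1.2 + 5.8 − 5.3) / 6 = 2.0667%
Mean R_m = (4.5 + 4.1 + 8.7 + 1.7 + 4.0 − 4.7) / 6 = 3.0500%
Σ(R_i − R̄_i)(R_m − R̄_m) = 81.7600  ⇒  Cov = 81.7600 / 6 = 13.6267
Σ(R_m − R̄_m)² = 97.9150  ⇒  Var(R_m) = 97.9150 / 6 = 16.3192
β = Cov / Var(R_m) = 13.6267 / 16.3192 = 0.8350
E(R) = R_f + β × MRP = 2.83% + 0.8350 × 7.56% = 9.14%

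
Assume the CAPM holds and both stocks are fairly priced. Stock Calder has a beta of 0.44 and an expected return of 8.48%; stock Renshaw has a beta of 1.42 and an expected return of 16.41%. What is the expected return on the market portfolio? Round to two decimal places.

Both satisfy E(R) = R_f + β·MRP, so the slope of the SML is
MRP = (16.41% − 8.48%) / (1.42 − 0.44) = 7.93% / 0.98 = 8.0918%
R_f = E(R_Calder) − β_Calder·MRP = 8.48% − 0.44 × 8.0918% = 4.9196%
E(R_m) = R_f + MRP = 4.9196% + 8.0918% = 13.01%

13.01%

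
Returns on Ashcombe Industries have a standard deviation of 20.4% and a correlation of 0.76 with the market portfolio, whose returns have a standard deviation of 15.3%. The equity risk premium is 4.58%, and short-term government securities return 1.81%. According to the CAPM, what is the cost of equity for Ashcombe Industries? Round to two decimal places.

6.45%

β = ρ × σ_i / σ_m = 0.76 × 20.4% / 15.3% = 1.0133
E(R) = 1.81% + 1.0133 × 4.58% = 6.45%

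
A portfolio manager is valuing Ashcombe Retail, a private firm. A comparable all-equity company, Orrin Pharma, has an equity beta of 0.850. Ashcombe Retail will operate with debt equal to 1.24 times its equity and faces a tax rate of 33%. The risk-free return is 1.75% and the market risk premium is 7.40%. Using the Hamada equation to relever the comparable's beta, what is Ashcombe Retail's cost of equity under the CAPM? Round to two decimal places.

13.27%

β_L = β_U × [1 + (1 − t)(D/E)] = 0.850 × [1 + (1 − 0.33) × 1.24]
    = 0.850 × [1 + 0.67 × 1.24] = 0.850 × 1.8308 = 1.5562
E(R) = R_f + β_L × MRP = 1.75% + 1.5562 × 7.40% = 13.27%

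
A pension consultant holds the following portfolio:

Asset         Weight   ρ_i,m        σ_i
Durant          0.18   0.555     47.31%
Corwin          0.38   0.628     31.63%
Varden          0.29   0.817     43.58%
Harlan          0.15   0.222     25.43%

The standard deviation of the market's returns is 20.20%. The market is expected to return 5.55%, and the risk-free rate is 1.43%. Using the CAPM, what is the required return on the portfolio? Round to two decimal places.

β_Durant = 0.555 × 47.31% / 20.20% = 1.2999
β_Corwin = 0.628 × 31.63% / 20.20% = 0.9833
β_Varden = 0.817 × 43.58% / 20.20% = 1.7626
β_Harlan = 0.222 × 25.43% / 20.20% = 0.2795
β_P = Σ w_i β_i = 0.18×1.2999 + 0.38×0.9833 + 0.29×1.7626 + 0.15×0.2795 = 1.1607
MRP = 5.55% − 1.43% = 4.12%
E(R_P) = R_f + β_P × MRP = 1.43% + 1.1607 × 4.12% = 6.21%

6.21%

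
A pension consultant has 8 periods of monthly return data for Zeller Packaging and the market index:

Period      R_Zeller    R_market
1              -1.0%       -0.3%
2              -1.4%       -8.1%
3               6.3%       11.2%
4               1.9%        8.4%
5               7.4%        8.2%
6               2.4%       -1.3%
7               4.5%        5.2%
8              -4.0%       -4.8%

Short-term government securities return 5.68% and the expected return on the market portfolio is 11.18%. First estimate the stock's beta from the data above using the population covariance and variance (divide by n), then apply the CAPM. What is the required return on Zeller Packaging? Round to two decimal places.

Mean R_i = (-1.0 − 1.4 + 6.3 + 1.9 + 7.4 + 2.4 + 4.5 − 4.0) / 8 = 2.0125%
Mean R_m = (-0.3 − 8.1 + 11.2 + 8.4 + 8.2 − 1.3 + 5.2 − 4.8) / 8 = 2.3125%
Σ(R_i − R̄_i)(R_m − R̄_m) = 161.0888  ⇒  Cov = 161.0888 / 8 = 20.1361
Σ(R_m − R̄_m)² = 337.9288  ⇒  Var(R_m) = 337.9288 / 8 = 42.2411
β = Cov / Var(R_m) = 20.1361 / 42.2411 = 0.4767
MRP = 11.18% − 5.68% = 5.50%
E(R) = R_f + β × MRP = 5.68% + 0.4767 × 5.50% = 8.30%

8.30%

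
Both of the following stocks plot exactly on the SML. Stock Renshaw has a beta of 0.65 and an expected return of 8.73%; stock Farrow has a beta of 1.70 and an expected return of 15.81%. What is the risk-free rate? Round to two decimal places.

4.35%

Both satisfy E(R) = R_f + β·MRP, so the slope of the SML is
MRP = (15.81% − 8.73%) / (1.70 − 0.65) = 7.08% / 1.05 = 6.7429%
R_f = E(R_Renshaw) − β_Renshaw·MRP = 8.73% − 0.65 × 6.7429% = 4.3471%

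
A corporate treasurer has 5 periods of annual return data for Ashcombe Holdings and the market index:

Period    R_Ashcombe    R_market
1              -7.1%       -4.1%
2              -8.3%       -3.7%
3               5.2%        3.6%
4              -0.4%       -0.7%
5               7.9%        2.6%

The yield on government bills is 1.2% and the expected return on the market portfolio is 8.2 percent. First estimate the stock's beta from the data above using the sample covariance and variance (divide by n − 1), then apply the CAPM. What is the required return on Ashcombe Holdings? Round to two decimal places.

15.03%

Mean R_i = (-7.1 − 8.3 + 5.2 − 0.4 + 7.9) / 5 = -0.5400%
Mean R_m = (-4.1 − 3.7 + 3.6 − 0.7 + 2.6) / 5 = -0.4600%
Σ(R_i − R̄_i)(R_m − R̄_m) = 98.1180  ⇒  Cov = 98.1180 / 4 = 24.5295
Σ(R_m − R̄_m)² = 49.6520  ⇒  Var(R_m) = 49.6520 / 4 = 12.4130
β = Cov / Var(R_m) = 24.5295 / 12.4130 = 1.9761
MRP = 8.2% − 1.2% = 7.00%
E(R) = R_f + β × MRP = 1.2% + 1.9761 × 7.0% = 15.03%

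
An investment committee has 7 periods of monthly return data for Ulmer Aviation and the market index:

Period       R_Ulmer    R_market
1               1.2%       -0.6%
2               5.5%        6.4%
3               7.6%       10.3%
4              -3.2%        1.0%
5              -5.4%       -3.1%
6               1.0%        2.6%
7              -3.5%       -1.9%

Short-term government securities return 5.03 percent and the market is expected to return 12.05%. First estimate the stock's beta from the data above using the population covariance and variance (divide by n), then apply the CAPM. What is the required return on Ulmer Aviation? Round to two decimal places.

11.61%

Mean R_i = (1.2 + 5.5 + 7.6 − 3.2 − 5.4 + 1.0 − 3.5) / 7 = 0.4571%
Mean R_m = (-0.6 + 6.4 + 10.3 + 1.0 − 3.1 + 2.6 − 1.9) / 7 = 2.1000%
Σ(R_i − R̄_i)(R_m − R̄_m) = 128.8300  ⇒  Cov = 128.8300 / 7 = 18.4043
Σ(R_m − R̄_m)² = 137.5200  ⇒  Var(R_m) = 137.5200 / 7 = 19.6457
β = Cov / Var(R_m) = 18.4043 / 19.6457 = 0.9368
MRP = 12.05% − 5.03% = 7.02%
E(R) = R_f + β × MRP = 5.03% + 0.9368 × 7.02% = 11.61%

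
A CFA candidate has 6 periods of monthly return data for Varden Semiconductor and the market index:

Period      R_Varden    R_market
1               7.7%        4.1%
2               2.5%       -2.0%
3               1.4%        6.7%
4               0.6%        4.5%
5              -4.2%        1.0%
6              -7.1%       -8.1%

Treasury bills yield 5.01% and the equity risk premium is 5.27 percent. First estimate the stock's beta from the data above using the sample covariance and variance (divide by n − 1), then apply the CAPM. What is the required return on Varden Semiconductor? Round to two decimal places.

8.29%

Mean R_i = (7.7 + 2.5 + 1.4 + 0.6 − 4.2 − 7.1) / 6 = 0.1500%
Mean R_m = (4.1 − 2.0 + 6.7 + 4.5 + 1.0 − 8.1) / 6 = 1.0333%
Σ(R_i − R̄_i)(R_m − R̄_m) = 91.0300  ⇒  Cov = 91.0300 / 5 = 18.2060
Σ(R_m − R̄_m)² = 146.1533  ⇒  Var(R_m) = 146.1533 / 5 = 29.2307
β = Cov / Var(R_m) = 18.2060 / 29.2307 = 0.6228
E(R) = R_f + β × MRP = 5.01% + 0.6228 × 5.27% = 8.29%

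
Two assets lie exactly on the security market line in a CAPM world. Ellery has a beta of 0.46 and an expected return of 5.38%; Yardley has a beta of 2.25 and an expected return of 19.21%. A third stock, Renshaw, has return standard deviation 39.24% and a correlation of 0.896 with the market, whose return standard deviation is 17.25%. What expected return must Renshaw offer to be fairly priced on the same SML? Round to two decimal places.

MRP = (19.21% − 5.38%) / (2.25 − 0.46) = 7.7263%
R_f = 5.38% − 0.46 × 7.7263% = 1.8259%
β_Renshaw = ρ·σ_i/σ_m = 0.896 × 39.24 / 17.25 = 2.0382
E(R_Renshaw) = R_f + β × MRP = 1.8259% + 2.0382 × 7.7263% = 17.57%

17.57%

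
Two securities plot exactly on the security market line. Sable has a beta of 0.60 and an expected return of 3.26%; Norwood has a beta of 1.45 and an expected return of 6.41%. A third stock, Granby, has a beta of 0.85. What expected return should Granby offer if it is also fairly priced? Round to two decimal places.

4.19%

MRP (SML slope) = (6.41% − 3.26%) / (1.45 − 0.60) = 3.15% / 0.85 = 3.7059%
R_f (intercept) = 3.26% − 0.60 × 3.7059% = 1.0365%
E(R_Granby) = R_f + β × MRP = 1.0365% + 0.85 × 3.7059% = 4.19%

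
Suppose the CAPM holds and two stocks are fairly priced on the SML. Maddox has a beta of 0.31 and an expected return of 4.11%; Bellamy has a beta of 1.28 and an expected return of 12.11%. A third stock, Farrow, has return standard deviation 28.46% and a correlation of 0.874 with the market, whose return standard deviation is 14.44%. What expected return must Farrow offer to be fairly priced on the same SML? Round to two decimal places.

MRP = (12.11% − 4.11%) / (1.28 − 0.31) = 8.2474%
R_f = 4.11% − 0.31 × 8.2474% = 1.5533%
β_Farrow = ρ·σ_i/σ_m = 0.874 × 28.46 / 14.44 = 1.7226
E(R_Farrow) = R_f + β × MRP = 1.5533% + 1.7226 × 8.2474% = 15.76%

15.76%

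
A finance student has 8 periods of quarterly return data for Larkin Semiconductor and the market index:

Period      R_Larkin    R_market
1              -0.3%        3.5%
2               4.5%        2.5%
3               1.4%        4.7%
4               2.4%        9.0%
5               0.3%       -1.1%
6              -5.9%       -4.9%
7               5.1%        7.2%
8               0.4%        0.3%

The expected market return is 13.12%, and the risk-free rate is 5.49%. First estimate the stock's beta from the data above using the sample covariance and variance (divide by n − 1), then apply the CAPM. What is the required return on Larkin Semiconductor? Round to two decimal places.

9.93%

Mean R_i = (-0.3 + 4.5 + 1.4 + 2.4 + 0.3 − 5.9 + 5.1 + 0.4) / 8 = 0.9875%
Mean R_m = (3.5 + 2.5 + 4.7 + 9.0 − 1.1 − 4.9 + 7.2 + 0.3) / 8 = 2.6500%
Σ(R_i − R̄_i)(R_m − R̄_m) = 82.8650  ⇒  Cov = 82.8650 / 7 = 11.8379
Σ(R_m − R̄_m)² = 142.5600  ⇒  Var(R_m) = 142.5600 / 7 = 20.3657
β = Cov / Var(R_m) = 11.8379 / 20.3657 = 0.5813
MRP = 13.12% − 5.49% = 7.63%
E(R) = R_f + β × MRP = 5.49% + 0.5813 × 7.63% = 9.93%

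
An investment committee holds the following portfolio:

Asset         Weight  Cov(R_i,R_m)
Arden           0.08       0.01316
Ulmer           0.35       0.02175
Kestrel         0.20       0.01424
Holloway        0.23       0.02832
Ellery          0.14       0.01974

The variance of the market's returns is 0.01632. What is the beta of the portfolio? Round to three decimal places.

1.274

β_Arden = 0.01316 / 0.01632 = 0.8064
β_Ulmer = 0.02175 / 0.01632 = 1.3327
β_Kestrel = 0.01424 / 0.01632 = 0.8725
β_Holloway = 0.02832 / 0.01632 = 1.7353
β_Ellery = 0.01974 / 0.01632 = 1.2096
β_P = Σ w_i β_i = 0.08×0.8064 + 0.35×1.3327 + 0.20×0.8725 + 0.23×1.7353 + 0.14×1.2096 = 1.2739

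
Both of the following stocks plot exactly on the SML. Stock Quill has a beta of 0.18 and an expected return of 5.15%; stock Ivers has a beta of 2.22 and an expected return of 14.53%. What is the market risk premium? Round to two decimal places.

Both satisfy E(R) = R_f + β·MRP, so the slope of the SML is
MRP = (14.53% − 5.15%) / (2.22 − 0.18) = 9.38% / 2.04 = 4.5980%

4.60%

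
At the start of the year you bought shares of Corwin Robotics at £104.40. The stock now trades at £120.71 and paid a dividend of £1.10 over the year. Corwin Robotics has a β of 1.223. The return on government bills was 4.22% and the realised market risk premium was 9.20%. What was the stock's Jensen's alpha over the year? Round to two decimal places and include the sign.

+1.20%

Realised HPR = (P1 + D1 − P0) / P0 = (120.71 + 1.10 − 104.40) / 104.40 = 17.41 / 104.40 = 16.6762%
CAPM required = R_f + β·MRP = 4.22% + 1.223 × 9.20% = 15.47160%
α = realised − required = 16.6762% − 15.47160% = +1.20%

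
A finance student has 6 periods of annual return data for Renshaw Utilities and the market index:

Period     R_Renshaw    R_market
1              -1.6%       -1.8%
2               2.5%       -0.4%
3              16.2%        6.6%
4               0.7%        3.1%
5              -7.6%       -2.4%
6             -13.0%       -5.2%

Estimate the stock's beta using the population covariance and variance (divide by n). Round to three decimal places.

2.202

Mean R_i = (-1.6 + 2.5 + 16.2 + 0.7 − 7.6 − 13.0) / 6 = -0.4667%
Mean R_m = (-1.8 − 0.4 + 6.6 + 3.1 − 2.4 − 5.2) / 6 = -0.0167%
Σ(R_i − R̄_i)(R_m − R̄_m) = 196.7633  ⇒  Cov = 196.7633 / 6 = 32.7939
Σ(R_m − R̄_m)² = 89.3683  ⇒  Var(R_m) = 89.3683 / 6 = 14.8947
β = Cov / Var(R_m) = 32.7939 / 14.8947 = 2.2017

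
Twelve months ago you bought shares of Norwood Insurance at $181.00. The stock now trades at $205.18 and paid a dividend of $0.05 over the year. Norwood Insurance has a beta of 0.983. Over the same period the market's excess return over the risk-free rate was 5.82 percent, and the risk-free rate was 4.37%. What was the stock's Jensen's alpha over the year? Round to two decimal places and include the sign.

+3.30%

Realised HPR = (P1 + D1 − P0) / P0 = (205.18 + 0.05 − 181.00) / 181.00 = 24.23 / 181.00 = 13.3867%
CAPM required = R_f + β·MRP = 4.37% + 0.983 × 5.82% = 10.09106%
α = realised − required = 13.3867% − 10.09106% = +3.30%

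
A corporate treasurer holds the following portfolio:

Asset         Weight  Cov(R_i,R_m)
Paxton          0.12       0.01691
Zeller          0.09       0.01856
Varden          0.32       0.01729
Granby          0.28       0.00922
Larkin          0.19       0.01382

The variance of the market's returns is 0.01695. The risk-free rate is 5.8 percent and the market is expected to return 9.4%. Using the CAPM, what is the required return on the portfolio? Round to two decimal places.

8.87%

β_Paxton = 0.01691 / 0.01695 = 0.9976
β_Zeller = 0.01856 / 0.01695 = 1.0950
β_Varden = 0.01729 / 0.01695 = 1.0201
β_Granby = 0.00922 / 0.01695 = 0.5440
β_Larkin = 0.01382 / 0.01695 = 0.8153
β_P = Σ w_i β_i = 0.12×0.9976 + 0.09×1.0950 + 0.32×1.0201 + 0.28×0.5440 + 0.19×0.8153 = 0.8519
MRP = 9.4% − 5.8% = 3.60%
E(R_P) = R_f + β_P × MRP = 5.8% + 0.8519 × 3.6% = 8.87%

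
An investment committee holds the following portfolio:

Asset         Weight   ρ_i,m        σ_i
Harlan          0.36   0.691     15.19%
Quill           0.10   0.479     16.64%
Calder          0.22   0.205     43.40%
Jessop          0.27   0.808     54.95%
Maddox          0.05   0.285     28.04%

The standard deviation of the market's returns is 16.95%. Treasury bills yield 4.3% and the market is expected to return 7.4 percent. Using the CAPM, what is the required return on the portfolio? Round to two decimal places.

7.76%

β_Harlan = 0.691 × 15.19% / 16.95% = 0.6193
β_Quill = 0.479 × 16.64% / 16.95% = 0.4702
β_Calder = 0.205 × 43.40% / 16.95% = 0.5249
β_Jessop = 0.808 × 54.95% / 16.95% = 2.6194
β_Maddox = 0.285 × 28.04% / 16.95% = 0.4715
β_P = Σ w_i β_i = 0.36×0.6193 + 0.10×0.4702 + 0.22×0.5249 + 0.27×2.6194 + 0.05×0.4715 = 1.1163
MRP = 7.4% − 4.3% = 3.10%
E(R_P) = R_f + β_P × MRP = 4.3% + 1.1163 × 3.1% = 7.76%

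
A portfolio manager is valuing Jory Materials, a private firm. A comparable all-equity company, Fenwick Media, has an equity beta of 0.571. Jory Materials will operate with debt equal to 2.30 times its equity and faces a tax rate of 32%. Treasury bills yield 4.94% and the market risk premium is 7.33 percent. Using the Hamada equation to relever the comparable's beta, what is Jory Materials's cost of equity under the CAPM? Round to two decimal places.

β_L = β_U × [1 + (1 − t)(D/E)] = 0.571 × [1 + (1 − 0.32) × 2.30]
    = 0.571 × [1 + 0.68 × 2.30] = 0.571 × 2.5640 = 1.4640
E(R) = R_f + β_L × MRP = 4.94% + 1.4640 × 7.33% = 15.67%

15.67%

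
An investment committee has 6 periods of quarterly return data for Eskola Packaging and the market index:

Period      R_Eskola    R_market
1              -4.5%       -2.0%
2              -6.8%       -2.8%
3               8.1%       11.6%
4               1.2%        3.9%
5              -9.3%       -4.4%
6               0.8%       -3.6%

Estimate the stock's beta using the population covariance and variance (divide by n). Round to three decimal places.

Mean R_i = (-4.5 − 6.8 + 8.1 + 1.2 − 9.3 + 0.8) / 6 = -1.7500%
Mean R_m = (-2.0 − 2.8 + 11.6 + 3.9 − 4.4 − 3.6) / 6 = 0.4500%
Σ(R_i − R̄_i)(R_m − R̄_m) = 169.4450  ⇒  Cov = 169.4450 / 6 = 28.2408
Σ(R_m − R̄_m)² = 192.7150  ⇒  Var(R_m) = 192.7150 / 6 = 32.1192
β = Cov / Var(R_m) = 28.2408 / 32.1192 = 0.8792

0.879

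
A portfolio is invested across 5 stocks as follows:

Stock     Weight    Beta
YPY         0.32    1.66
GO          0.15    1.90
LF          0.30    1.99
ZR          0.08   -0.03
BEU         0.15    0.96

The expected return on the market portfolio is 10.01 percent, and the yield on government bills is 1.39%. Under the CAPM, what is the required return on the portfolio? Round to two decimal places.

β_P = Σ w_i β_i = 0.32×1.66 + 0.15×1.90 + 0.30×1.99 + 0.08×-0.03 + 0.15×0.96 = 1.5548
MRP = 10.01% − 1.39% = 8.62%
E(R_P) = R_f + β_P × MRP = 1.39% + 1.5548 × 8.62% = 14.79%

14.79%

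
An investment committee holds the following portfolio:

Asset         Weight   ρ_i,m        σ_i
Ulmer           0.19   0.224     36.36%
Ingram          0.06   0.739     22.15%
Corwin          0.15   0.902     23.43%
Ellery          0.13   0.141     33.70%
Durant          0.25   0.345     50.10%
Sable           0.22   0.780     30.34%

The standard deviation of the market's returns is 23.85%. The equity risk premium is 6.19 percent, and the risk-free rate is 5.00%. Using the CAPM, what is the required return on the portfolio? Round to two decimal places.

9.11%

β_Ulmer = 0.224 × 36.36% / 23.85% = 0.3415
β_Ingram = 0.739 × 22.15% / 23.85% = 0.6863
β_Corwin = 0.902 × 23.43% / 23.85% = 0.8861
β_Ellery = 0.141 × 33.70% / 23.85% = 0.1992
β_Durant = 0.345 × 50.10% / 23.85% = 0.7247
β_Sable = 0.780 × 30.34% / 23.85% = 0.9923
β_P = Σ w_i β_i = 0.19×0.3415 + 0.06×0.6863 + 0.15×0.8861 + 0.13×0.1992 + 0.25×0.7247 + 0.22×0.9923 = 0.6644
E(R_P) = R_f + β_P × MRP = 5.00% + 0.6644 × 6.19% = 9.11%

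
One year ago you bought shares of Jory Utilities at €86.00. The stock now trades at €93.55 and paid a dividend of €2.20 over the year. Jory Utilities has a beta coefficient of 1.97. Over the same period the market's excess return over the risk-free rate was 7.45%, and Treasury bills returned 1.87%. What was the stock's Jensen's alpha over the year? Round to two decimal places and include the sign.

-5.21%

Realised HPR = (P1 + D1 − P0) / P0 = (93.55 + 2.20 − 86.00) / 86.00 = 9.75 / 86.00 = 11.3372%
CAPM required = R_f + β·MRP = 1.87% + 1.97 × 7.45% = 16.5465%
α = realised − required = 11.3372% − 16.5465% = -5.21%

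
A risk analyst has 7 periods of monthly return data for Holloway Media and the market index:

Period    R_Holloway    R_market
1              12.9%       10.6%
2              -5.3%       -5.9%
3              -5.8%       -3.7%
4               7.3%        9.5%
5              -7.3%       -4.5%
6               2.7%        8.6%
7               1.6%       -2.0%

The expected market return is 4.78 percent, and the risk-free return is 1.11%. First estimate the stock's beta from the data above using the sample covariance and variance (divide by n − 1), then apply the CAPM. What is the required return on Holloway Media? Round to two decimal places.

Mean R_i = (12.9 − 5.3 − 5.8 + 7.3 − 7.3 + 2.7 + 1.6) / 7 = 0.8714%
Mean R_m = (10.6 − 5.9 − 3.7 + 9.5 − 4.5 + 8.6 − 2.0) / 7 = 1.8000%
Σ(R_i − R̄_i)(R_m − R̄_m) = 300.7100  ⇒  Cov = 300.7100 / 6 = 50.1183
Σ(R_m − R̄_m)² = 326.6400  ⇒  Var(R_m) = 326.6400 / 6 = 54.4400
β = Cov / Var(R_m) = 50.1183 / 54.4400 = 0.9206
MRP = 4.78% − 1.11% = 3.67%
E(R) = R_f + β × MRP = 1.11% + 0.9206 × 3.67% = 4.49%

4.49%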